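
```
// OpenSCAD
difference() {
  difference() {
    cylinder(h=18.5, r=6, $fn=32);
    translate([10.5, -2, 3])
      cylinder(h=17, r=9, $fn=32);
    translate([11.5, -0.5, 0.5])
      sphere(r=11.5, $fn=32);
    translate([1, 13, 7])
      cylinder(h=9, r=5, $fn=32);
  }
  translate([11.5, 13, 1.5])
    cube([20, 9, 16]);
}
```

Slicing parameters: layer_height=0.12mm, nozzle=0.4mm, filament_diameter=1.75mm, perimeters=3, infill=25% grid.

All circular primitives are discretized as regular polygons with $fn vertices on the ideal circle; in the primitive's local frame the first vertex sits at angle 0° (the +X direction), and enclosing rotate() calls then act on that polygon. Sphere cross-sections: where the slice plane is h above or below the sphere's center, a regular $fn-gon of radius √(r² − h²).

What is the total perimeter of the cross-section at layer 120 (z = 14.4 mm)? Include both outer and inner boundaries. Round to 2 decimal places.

At z = 14.4 mm: the cylinder: section is a regular 32-gon, circumradius r=6 (perimeter = 2·32·6.000·sin(180°/32) = 37.64 mm); the cylinder at (10.5, -2): section is a regular 32-gon, circumradius r=9 (perimeter = 2·32·9.000·sin(180°/32) = 56.46 mm); the sphere at (11.5, -0.5) is not intersected at this z (|z−center|=13.900 > r=11.5); the r=5 cylinder at (1, 13) contributes a regular 32-gon of circumradius 5 (perimeter = 2·32·5.000·sin(180°/32) = 31.37 mm); After the difference (first − rest): starting from the r=6 cylinder, the r=9 cylinder at (10.5, -2) partially overlaps it — only the 29.76 mm² overlap (of its 252.84 mm²) is removed, clipping the outline; the r=5 cylinder at (1, 13) misses the remaining region (no effect) — boundary = 36.35 mm; the cube at (11.5, 13) is present — its section is the full 20×9 rectangle (perimeter 58.00 mm); After the difference (first − rest): starting from that combined region, the 20×9 cube at (11.5, 13) misses the remaining region (no effect) — boundary = 36.35 mm. Overall, the cross-section is a single solid region. Total boundary length (outer) = 36.35 mm.

36.35 mm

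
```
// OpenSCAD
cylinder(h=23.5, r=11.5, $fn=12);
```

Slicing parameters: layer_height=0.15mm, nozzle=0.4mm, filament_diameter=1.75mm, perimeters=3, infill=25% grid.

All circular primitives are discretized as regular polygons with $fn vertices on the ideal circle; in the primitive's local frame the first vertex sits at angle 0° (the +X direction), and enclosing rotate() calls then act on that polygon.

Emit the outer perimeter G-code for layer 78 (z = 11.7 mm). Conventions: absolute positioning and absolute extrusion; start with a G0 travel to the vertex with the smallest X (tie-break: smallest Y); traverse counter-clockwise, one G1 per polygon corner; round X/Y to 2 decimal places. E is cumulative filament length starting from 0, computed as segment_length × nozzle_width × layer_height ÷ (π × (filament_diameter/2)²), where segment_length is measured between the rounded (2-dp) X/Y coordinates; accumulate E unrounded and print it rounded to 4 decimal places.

At z = 11.7 mm: the cylinder: section is a regular 12-gon, circumradius r=11.5. The outline is a single polygon with 12 vertices. Extrusion per mm of travel: 0.4 × 0.15 / (π × 0.875²) = 0.024945. Accumulating E over each segment gives final E = 1.7820.

G0 X-11.50 Y0.00 Z11.70
G1 X-9.96 Y-5.75 E0.1485
G1 X-5.75 Y-9.96 E0.2970
G1 X0.00 Y-11.50 E0.4455
G1 X5.75 Y-9.96 E0.5940
G1 X9.96 Y-5.75 E0.7425
G1 X11.50 Y0.00 E0.8910
G1 X9.96 Y5.75 E1.0395
G1 X5.75 Y9.96 E1.1880
G1 X0.00 Y11.50 E1.3365
G1 X-5.75 Y9.96 E1.4850
G1 X-9.96 Y5.75 E1.6335
G1 X-11.50 Y0.00 E1.7820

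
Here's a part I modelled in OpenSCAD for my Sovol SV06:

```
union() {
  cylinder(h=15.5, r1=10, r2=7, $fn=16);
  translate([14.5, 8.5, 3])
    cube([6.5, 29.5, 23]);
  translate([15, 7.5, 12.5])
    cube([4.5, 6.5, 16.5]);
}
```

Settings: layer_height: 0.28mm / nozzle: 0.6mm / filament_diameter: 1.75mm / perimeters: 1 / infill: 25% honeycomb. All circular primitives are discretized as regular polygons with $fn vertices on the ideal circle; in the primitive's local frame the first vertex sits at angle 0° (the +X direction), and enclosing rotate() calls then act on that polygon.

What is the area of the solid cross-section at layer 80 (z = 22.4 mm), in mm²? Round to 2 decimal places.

At z = 22.4 mm: the cone is absent (z outside [0, 15.5]); the 6.5×29.5 cube at (14.5, 8.5) contributes its full rectangle (area 191.75 mm²); the cube at (15, 7.5) is present — its section is the full 4.5×6.5 rectangle (area 29.25 mm²); Combining (union): the regions partially overlap — summed areas 221.00 mm² minus the doubly-counted overlap 24.75 mm² gives 196.25 mm² — area = 196.25 mm². Overall, the cross-section is a single solid region. Net area = 196.25 mm².

196.25 mm²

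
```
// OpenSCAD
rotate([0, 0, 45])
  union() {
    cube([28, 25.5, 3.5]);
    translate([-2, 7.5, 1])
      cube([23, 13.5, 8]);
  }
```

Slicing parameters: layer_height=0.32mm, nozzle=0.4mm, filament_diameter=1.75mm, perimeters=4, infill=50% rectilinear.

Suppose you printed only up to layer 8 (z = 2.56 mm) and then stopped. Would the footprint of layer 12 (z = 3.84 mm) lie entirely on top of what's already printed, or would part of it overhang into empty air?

entirely on top

Compare the two slices. At z = 2.56: the cube is present — its section is the full 28×25.5 rectangle (area 714.00 mm²); the cube at (-2, 7.5) (footprint 23×13.5) is included at this height (area 310.50 mm²); Taking the union: the regions partially overlap — summed areas 1024.50 mm² minus the doubly-counted overlap 283.50 mm² gives 741.00 mm² — area = 741.00 mm²; (whole slice rotated 45° about Z — lengths, areas and connectivity unchanged). At z = 3.84: the cube does not reach this height (z outside [0, 3.5]); the 23×13.5 cube at (-2, 7.5) contributes its full rectangle (area 310.50 mm²); Combining (union): only the 23×13.5 cube at (-2, 7.5) is present, so the union is just that shape — area = 310.50 mm²; (rotated 45° about Z; rotation is an isometry so areas/perimeters/island counts are preserved). Checking containment: the cross-section at z = 3.84 is a subset of the cross-section at z = 2.56.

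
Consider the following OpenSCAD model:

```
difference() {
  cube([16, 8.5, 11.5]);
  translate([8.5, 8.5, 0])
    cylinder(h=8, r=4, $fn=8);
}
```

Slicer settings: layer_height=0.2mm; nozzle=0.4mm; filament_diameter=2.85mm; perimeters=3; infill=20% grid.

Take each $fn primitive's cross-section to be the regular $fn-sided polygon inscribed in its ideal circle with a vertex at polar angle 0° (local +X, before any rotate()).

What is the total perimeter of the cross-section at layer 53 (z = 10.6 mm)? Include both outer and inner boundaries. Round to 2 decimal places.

At z = 10.6 mm: the cube (footprint 16×8.5) is included at this height (perimeter 49.00 mm); the cylinder at (8.5, 8.5) does not reach this height (z outside [0, 8]); Taking the first minus the rest: none of the subtracted shapes is present at this height, so the 16×8.5 cube is unchanged — boundary = 49.00 mm. Overall, the cross-section is a single solid region. Total boundary length (outer) = 49.00 mm.

49.00 mm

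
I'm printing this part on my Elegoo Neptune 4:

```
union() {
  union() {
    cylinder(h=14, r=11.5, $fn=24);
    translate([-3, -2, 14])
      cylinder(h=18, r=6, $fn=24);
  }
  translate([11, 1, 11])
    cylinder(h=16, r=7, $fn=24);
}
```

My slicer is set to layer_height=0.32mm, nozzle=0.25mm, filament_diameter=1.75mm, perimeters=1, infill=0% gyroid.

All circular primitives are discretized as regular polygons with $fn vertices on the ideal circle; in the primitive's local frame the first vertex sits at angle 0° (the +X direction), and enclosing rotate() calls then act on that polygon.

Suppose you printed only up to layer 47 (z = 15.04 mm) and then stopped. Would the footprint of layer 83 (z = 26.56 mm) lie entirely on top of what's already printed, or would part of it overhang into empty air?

Compare the two slices. At z = 15.04: the cylinder does not reach this height (z outside [0, 14]); the r=6 cylinder at (-3, -2) gives a regular 24-gon of circumradius 6 (constant along its height) (area = (24/2)·6.000²·sin(360°/24) = 111.81 mm²); Combining (union): only the r=6 cylinder at (-3, -2) is present, so the union is just that shape — area = 111.81 mm²; the cylinder at (11, 1): section is a regular 24-gon, circumradius r=7 (area = (24/2)·7.000²·sin(360°/24) = 152.19 mm²); Combining (union): the 2 present regions are separate (no shared area or edge), so areas and boundary lengths simply add and each stays a separate island — area = 264.00 mm². At z = 26.56: the cylinder does not reach this height (z outside [0, 14]); the r=6 cylinder at (-3, -2) gives a regular 24-gon of circumradius 6 (constant along its height) (area = (24/2)·6.000²·sin(360°/24) = 111.81 mm²); Combining (union): only the r=6 cylinder at (-3, -2) is present, so the union is just that shape — area = 111.81 mm²; the r=7 cylinder at (11, 1) contributes a regular 24-gon of circumradius 7 (area = (24/2)·7.000²·sin(360°/24) = 152.19 mm²); Merging all regions: the 2 present regions are separate (no shared area or edge), so areas and boundary lengths simply add and each stays a separate island — area = 264.00 mm². Checking containment: the cross-section at z = 26.56 is a subset of the cross-section at z = 15.04.

entirely on top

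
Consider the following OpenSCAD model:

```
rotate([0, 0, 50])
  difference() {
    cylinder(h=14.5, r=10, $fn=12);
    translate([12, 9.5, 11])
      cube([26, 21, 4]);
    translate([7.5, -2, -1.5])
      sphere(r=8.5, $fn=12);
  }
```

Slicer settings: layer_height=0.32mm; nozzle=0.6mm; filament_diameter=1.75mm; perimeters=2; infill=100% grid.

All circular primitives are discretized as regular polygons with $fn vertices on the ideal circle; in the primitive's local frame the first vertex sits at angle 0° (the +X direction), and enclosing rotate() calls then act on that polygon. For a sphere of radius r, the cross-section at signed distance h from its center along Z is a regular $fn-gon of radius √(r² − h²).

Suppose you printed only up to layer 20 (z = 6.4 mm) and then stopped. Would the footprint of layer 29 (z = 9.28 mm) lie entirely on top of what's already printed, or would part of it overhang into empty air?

part overhangs

Compare the two slices. At z = 6.4: the r=10 cylinder gives a regular 12-gon of circumradius 10 (constant along its height) (area = (12/2)·10.000²·sin(360°/12) = 300.00 mm²); the cube at (12, 9.5) does not reach this height (z outside [11, 15]); the r=8.5 sphere at (7.5, -2) slices to a regular 12-gon of circumradius 3.137 (√(r²−h²) with h=7.9 from center) (area = (12/2)·3.137²·sin(360°/12) = 29.52 mm²); Taking the first minus the rest: starting from the r=10 cylinder (300.00 mm²), the r=8.5 sphere at (7.5, -2) partially overlaps it — only the 25.58 mm² overlap (of its 29.52 mm²) is removed, clipping the outline — area = 274.42 mm²; (whole slice rotated 50° about Z — lengths, areas and connectivity unchanged). At z = 9.28: the r=10 cylinder gives a regular 12-gon of circumradius 10 (constant along its height) (area = (12/2)·10.000²·sin(360°/12) = 300.00 mm²); the cube at (12, 9.5) is absent (z outside [11, 15]); the sphere at (7.5, -2) is absent (|z−center|=10.780 > r=8.5); Subtracting the remaining from the first: none of the subtracted shapes is present at this height, so the r=10 cylinder is unchanged — area = 300.00 mm²; (whole slice rotated 50° about Z — lengths, areas and connectivity unchanged). Checking containment: at z = 9.28 the cross-section extends beyond the z = 6.4 cross-section by about 25.58 mm².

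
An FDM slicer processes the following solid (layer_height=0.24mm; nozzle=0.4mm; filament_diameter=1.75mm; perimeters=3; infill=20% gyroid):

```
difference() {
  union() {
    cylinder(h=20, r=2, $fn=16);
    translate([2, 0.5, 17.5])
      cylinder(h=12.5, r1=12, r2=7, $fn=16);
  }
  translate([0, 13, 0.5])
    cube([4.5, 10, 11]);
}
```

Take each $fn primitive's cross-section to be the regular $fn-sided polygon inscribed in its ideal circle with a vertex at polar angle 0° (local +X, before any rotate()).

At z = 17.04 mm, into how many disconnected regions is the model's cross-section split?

1

At z = 17.04 mm: the cylinder: section is a regular 16-gon, circumradius r=2; the cone at (2, 0.5) is absent (z outside [17.5, 30]); Merging all regions: only the r=2 cylinder is present, so the union is just that shape — 1 connected region; the cube at (0, 13) does not reach this height (z outside [0.5, 11.5]); Taking the first minus the rest: none of the subtracted shapes is present at this height, so that combined region is unchanged — 1 connected region. The result has 1 disconnected region.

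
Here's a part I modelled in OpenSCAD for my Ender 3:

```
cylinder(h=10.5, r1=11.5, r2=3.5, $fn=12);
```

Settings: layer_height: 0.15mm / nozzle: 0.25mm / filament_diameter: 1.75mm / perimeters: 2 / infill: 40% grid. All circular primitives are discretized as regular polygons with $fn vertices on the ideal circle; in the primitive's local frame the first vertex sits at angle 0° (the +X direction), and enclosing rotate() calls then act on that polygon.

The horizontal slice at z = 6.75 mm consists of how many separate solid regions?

1

At z = 6.75 mm: the cone (r1=11.5→r2=3.5) has section circumradius 6.357 here — a regular 12-gon. The result has 1 disconnected region.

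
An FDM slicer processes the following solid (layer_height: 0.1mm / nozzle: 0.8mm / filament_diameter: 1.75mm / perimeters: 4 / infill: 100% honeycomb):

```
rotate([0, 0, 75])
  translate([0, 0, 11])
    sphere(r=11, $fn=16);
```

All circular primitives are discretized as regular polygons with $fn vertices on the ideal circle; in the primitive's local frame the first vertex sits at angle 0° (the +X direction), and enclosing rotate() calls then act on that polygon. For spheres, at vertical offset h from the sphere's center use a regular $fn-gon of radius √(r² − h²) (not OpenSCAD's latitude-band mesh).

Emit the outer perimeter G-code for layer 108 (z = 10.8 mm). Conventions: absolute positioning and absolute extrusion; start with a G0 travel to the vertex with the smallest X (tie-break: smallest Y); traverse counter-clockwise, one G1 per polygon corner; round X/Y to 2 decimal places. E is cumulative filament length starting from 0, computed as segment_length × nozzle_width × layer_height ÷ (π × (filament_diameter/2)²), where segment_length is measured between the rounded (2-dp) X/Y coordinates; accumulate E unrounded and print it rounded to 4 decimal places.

G0 X-10.90 Y-1.44 Z10.80
G1 X-9.52 Y-5.50 E0.1426
G1 X-6.70 Y-8.73 E0.2852
G1 X-2.85 Y-10.62 E0.4279
G1 X1.44 Y-10.90 E0.5709
G1 X5.50 Y-9.52 E0.7135
G1 X8.73 Y-6.70 E0.8561
G1 X10.62 Y-2.85 E0.9988
G1 X10.90 Y1.44 E1.1418
G1 X9.52 Y5.50 E1.2844
G1 X6.70 Y8.73 E1.4270
G1 X2.85 Y10.62 E1.5696
G1 X-1.44 Y10.90 E1.7126
G1 X-5.50 Y9.52 E1.8552
G1 X-8.73 Y6.70 E1.9979
G1 X-10.62 Y2.85 E2.1405
G1 X-10.90 Y-1.44 E2.2835

At z = 10.8 mm: the r=11 sphere contributes a regular 16-gon of circumradius √(11²−0.2²) = 10.998; (rotated 75° about Z; rotation is an isometry so areas/perimeters/island counts are preserved). The outline is a single polygon with 16 vertices. Extrusion per mm of travel: 0.8 × 0.1 / (π × 0.875²) = 0.033260. Accumulating E over each segment gives final E = 2.2835.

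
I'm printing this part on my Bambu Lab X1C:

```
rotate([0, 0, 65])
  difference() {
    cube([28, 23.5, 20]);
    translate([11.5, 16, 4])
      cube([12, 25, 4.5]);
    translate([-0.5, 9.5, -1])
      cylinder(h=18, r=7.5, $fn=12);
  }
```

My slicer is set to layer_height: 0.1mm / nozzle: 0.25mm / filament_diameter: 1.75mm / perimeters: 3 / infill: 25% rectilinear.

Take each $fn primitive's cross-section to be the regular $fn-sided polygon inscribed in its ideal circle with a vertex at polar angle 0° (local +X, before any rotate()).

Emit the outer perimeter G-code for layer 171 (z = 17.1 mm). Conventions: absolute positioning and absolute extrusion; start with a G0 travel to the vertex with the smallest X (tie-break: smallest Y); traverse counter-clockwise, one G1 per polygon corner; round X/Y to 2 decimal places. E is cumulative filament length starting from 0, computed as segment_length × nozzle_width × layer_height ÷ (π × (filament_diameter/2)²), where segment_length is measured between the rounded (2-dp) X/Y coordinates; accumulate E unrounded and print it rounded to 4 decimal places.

G0 X-21.30 Y9.93 Z17.10
G1 X0.00 Y0.00 E0.2443
G1 X11.83 Y25.38 E0.5353
G1 X-9.46 Y35.31 E0.7795
G1 X-21.30 Y9.93 E1.0706

At z = 17.1 mm: the cube (footprint 28×23.5) is included at this height; the cube at (11.5, 16) does not reach this height (z outside [4, 8.5]); the cylinder at (-0.5, 9.5) is not intersected at this z (z outside [-1, 17]); Taking the first minus the rest: none of the subtracted shapes is present at this height, so the 28×23.5 cube is unchanged — 1 connected region; (whole slice rotated 65° about Z — lengths, areas and connectivity unchanged). The outline is a single polygon with 4 vertices. Extrusion per mm of travel: 0.25 × 0.1 / (π × 0.875²) = 0.010394. Accumulating E over each segment gives final E = 1.0706.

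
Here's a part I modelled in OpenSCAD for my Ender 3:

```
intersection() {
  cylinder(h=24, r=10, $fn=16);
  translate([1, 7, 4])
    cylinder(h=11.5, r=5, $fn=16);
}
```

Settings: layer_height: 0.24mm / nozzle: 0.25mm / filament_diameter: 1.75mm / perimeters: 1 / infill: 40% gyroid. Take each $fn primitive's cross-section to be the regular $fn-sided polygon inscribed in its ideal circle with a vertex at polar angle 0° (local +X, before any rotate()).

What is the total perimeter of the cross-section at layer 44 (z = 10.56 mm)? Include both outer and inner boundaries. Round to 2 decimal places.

28.69 mm

At z = 10.56 mm: the r=10 cylinder contributes a regular 16-gon of circumradius 10 (perimeter = 2·16·10.000·sin(180°/16) = 62.43 mm); the r=5 cylinder at (1, 7) gives a regular 16-gon of circumradius 5 (constant along its height) (perimeter = 2·16·5.000·sin(180°/16) = 31.21 mm); Taking the intersection: the r=5 cylinder at (1, 7) partially overlaps the r=10 cylinder; clipping to the common part keeps 61.38 mm² — boundary = 28.69 mm. Overall, the cross-section is a single solid region. Total boundary length (outer) = 28.69 mm.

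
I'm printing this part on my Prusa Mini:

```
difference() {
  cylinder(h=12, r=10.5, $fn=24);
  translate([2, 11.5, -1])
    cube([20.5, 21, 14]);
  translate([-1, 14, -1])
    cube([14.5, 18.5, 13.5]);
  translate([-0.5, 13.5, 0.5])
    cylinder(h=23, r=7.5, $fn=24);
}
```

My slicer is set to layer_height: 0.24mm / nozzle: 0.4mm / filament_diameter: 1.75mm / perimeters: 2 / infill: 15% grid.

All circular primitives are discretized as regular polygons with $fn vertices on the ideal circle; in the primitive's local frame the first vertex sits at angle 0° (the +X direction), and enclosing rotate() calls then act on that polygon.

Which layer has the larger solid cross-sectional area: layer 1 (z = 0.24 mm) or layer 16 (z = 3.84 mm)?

Layer 1 (z = 0.24): the cylinder: section is a regular 24-gon, circumradius r=10.5 (area = (24/2)·10.500²·sin(360°/24) = 342.42 mm²); the 20.5×21 cube at (2, 11.5) contributes its full rectangle (area 430.50 mm²); the cube at (-1, 14) (footprint 14.5×18.5) is included at this height (area 268.25 mm²); the cylinder at (-0.5, 13.5) is not intersected at this z (z outside [0.5, 23.5]); Subtracting the remaining from the first: starting from the r=10.5 cylinder (342.42 mm²), the 20.5×21 cube at (2, 11.5) misses the remaining region (no effect); the 14.5×18.5 cube at (-1, 14) misses the remaining region (no effect) — area = 342.42 mm². So its area = 342.42 mm². Layer 16 (z = 3.84): the r=10.5 cylinder contributes a regular 24-gon of circumradius 10.5 (area = (24/2)·10.500²·sin(360°/24) = 342.42 mm²); the 20.5×21 cube at (2, 11.5) contributes its full rectangle (area 430.50 mm²); the cube at (-1, 14) is present — its section is the full 14.5×18.5 rectangle (area 268.25 mm²); the r=7.5 cylinder at (-0.5, 13.5) gives a regular 24-gon of circumradius 7.5 (constant along its height) (area = (24/2)·7.500²·sin(360°/24) = 174.70 mm²); After the difference (first − rest): starting from the r=10.5 cylinder (342.42 mm²), the 20.5×21 cube at (2, 11.5) misses the remaining region (no effect); the 14.5×18.5 cube at (-1, 14) misses the remaining region (no effect); the r=7.5 cylinder at (-0.5, 13.5) partially overlaps it — only the 34.62 mm² overlap (of its 174.70 mm²) is removed, clipping the outline — area = 307.80 mm². So its area = 307.80 mm². Layer 1 is larger (342.42 vs 307.80 mm²).

layer 1 (z = 0.24 mm)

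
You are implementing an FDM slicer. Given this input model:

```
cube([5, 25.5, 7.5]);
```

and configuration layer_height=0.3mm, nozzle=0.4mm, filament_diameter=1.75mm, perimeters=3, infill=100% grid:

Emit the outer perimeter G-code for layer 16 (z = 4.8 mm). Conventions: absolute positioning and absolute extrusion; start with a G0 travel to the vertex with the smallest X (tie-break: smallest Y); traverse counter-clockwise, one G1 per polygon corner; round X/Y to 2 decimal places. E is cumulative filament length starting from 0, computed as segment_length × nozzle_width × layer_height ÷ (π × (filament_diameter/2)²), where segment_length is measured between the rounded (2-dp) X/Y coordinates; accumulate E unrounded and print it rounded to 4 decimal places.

G0 X0.00 Y0.00 Z4.80
G1 X5.00 Y0.00 E0.2495
G1 X5.00 Y25.50 E1.5217
G1 X0.00 Y25.50 E1.7711
G1 X0.00 Y0.00 E3.0433

At z = 4.8 mm: the 5×25.5 cube contributes its full rectangle. The outline is a single polygon with 4 vertices. Extrusion per mm of travel: 0.4 × 0.3 / (π × 0.875²) = 0.049890. Accumulating E over each segment gives final E = 3.0433.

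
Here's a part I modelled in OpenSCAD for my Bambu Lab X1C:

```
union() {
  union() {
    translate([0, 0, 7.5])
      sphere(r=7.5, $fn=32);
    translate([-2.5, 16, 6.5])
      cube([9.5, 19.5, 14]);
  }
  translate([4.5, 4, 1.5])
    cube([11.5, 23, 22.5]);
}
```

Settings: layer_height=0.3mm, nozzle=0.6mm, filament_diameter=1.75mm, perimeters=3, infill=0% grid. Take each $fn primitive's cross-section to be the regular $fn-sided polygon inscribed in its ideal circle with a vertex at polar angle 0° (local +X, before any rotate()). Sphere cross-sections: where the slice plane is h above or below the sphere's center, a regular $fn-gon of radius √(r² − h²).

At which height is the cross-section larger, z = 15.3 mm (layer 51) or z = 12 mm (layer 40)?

Layer 51 (z = 15.3): the sphere is not intersected at this z (|z−center|=7.800 > r=7.5); the cube at (-2.5, 16) is present — its section is the full 9.5×19.5 rectangle (area 185.25 mm²); Merging all regions: only the 9.5×19.5 cube at (-2.5, 16) is present, so the union is just that shape — area = 185.25 mm²; the cube at (4.5, 4) (footprint 11.5×23) is included at this height (area 264.50 mm²); Taking the union: the regions partially overlap — summed areas 449.75 mm² minus the doubly-counted overlap 27.50 mm² gives 422.25 mm² — area = 422.25 mm². So its area = 422.25 mm². Layer 40 (z = 12): the sphere: section is a regular 32-gon, circumradius = √(r²−h²) = √(7.5²−4.5²) = 6.000 (area = (32/2)·6.000²·sin(360°/32) = 112.37 mm²); the cube at (-2.5, 16) (footprint 9.5×19.5) is included at this height (area 185.25 mm²); Combining (union): the 2 present regions are separate (no shared area or edge), so areas and boundary lengths simply add and each stays a separate island — area = 297.62 mm²; the 11.5×23 cube at (4.5, 4) contributes its full rectangle (area 264.50 mm²); Combining (union): the regions partially overlap — summed areas 562.12 mm² minus the doubly-counted overlap 27.50 mm² gives 534.62 mm² — area = 534.62 mm². So its area = 534.62 mm². Layer 40 is larger (534.62 vs 422.25 mm²).

layer 40 (z = 12 mm)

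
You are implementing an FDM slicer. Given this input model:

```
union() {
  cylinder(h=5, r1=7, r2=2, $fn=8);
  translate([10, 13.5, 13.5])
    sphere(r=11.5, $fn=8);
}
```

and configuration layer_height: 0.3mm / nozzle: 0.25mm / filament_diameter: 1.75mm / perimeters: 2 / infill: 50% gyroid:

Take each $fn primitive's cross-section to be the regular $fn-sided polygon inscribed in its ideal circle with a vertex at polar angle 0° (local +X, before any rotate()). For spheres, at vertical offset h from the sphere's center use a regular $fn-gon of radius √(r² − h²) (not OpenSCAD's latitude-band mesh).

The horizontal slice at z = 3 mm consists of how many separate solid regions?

2

At z = 3 mm: the cone: at t=0.600 of its height the radius interpolates to r₁+(r₂−r₁)t = 4.000, giving a regular 8-gon of that circumradius; the r=11.5 sphere at (10, 13.5) contributes a regular 8-gon of circumradius √(11.5²−10.5²) = 4.690; Combining (union): the 2 present regions are separate (no shared area or edge), so areas and boundary lengths simply add and each stays a separate island — 2 connected regions. The result has 2 disconnected regions.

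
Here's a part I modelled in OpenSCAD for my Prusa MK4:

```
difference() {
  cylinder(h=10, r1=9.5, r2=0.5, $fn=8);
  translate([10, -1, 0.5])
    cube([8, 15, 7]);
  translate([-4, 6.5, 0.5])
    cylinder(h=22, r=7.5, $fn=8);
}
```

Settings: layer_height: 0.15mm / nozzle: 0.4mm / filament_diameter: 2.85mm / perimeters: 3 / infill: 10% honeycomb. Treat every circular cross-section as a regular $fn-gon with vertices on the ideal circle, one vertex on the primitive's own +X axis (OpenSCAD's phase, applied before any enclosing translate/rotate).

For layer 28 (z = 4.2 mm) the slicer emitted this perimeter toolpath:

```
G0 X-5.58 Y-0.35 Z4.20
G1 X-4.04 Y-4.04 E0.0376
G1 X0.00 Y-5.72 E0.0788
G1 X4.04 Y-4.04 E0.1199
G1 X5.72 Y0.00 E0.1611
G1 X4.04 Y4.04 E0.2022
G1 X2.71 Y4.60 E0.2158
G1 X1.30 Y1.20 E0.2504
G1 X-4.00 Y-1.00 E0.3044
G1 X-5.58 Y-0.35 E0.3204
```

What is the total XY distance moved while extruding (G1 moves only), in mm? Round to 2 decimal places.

Sum the Euclidean lengths of each G1 segment: total = 34.07 mm.

34.07 mm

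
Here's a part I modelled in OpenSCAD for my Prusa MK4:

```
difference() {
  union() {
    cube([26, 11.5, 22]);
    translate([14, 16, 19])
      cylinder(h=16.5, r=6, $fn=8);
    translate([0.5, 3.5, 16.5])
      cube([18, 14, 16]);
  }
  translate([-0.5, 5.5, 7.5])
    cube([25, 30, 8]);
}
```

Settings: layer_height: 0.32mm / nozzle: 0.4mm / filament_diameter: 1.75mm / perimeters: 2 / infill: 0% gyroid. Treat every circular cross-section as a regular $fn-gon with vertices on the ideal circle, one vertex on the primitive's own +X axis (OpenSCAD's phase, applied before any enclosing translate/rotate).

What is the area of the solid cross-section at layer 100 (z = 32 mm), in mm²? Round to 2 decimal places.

290.34 mm²

At z = 32 mm: the cube does not reach this height (z outside [0, 22]); the r=6 cylinder at (14, 16) gives a regular 8-gon of circumradius 6 (constant along its height) (area = (8/2)·6.000²·sin(360°/8) = 101.82 mm²); the cube at (0.5, 3.5) is present — its section is the full 18×14 rectangle (area 252.00 mm²); Merging all regions: the regions partially overlap — summed areas 353.82 mm² minus the doubly-counted overlap 63.48 mm² gives 290.34 mm² — area = 290.34 mm²; the cube at (-0.5, 5.5) does not reach this height (z outside [7.5, 15.5]); After the difference (first − rest): none of the subtracted shapes is present at this height, so that combined region is unchanged — area = 290.34 mm². Overall, the cross-section is a single solid region. Net area = 290.34 mm².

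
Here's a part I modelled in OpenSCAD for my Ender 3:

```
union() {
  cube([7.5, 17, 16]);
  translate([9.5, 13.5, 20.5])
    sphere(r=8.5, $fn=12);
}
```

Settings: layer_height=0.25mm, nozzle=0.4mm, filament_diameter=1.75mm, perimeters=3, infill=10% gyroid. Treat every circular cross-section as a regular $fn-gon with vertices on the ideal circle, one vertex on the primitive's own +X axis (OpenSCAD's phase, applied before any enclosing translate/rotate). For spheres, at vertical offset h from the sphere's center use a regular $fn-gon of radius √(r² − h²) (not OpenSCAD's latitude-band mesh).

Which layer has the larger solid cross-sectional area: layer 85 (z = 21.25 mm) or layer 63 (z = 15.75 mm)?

Layer 85 (z = 21.25): the cube does not reach this height (z outside [0, 16]); the r=8.5 sphere at (9.5, 13.5) slices to a regular 12-gon of circumradius 8.467 (√(r²−h²) with h=0.75 from center) (area = (12/2)·8.467²·sin(360°/12) = 215.06 mm²); Merging all regions: only the r=8.5 sphere at (9.5, 13.5) is present, so the union is just that shape — area = 215.06 mm². So its area = 215.06 mm². Layer 63 (z = 15.75): the 7.5×17 cube contributes its full rectangle (area 127.50 mm²); the r=8.5 sphere at (9.5, 13.5) slices to a regular 12-gon of circumradius 7.049 (√(r²−h²) with h=4.75 from center) (area = (12/2)·7.049²·sin(360°/12) = 149.06 mm²); Merging all regions: the regions partially overlap — summed areas 276.56 mm² minus the doubly-counted overlap 39.73 mm² gives 236.83 mm² — area = 236.83 mm². So its area = 236.83 mm². Layer 63 is larger (236.83 vs 215.06 mm²).

layer 63 (z = 15.75 mm)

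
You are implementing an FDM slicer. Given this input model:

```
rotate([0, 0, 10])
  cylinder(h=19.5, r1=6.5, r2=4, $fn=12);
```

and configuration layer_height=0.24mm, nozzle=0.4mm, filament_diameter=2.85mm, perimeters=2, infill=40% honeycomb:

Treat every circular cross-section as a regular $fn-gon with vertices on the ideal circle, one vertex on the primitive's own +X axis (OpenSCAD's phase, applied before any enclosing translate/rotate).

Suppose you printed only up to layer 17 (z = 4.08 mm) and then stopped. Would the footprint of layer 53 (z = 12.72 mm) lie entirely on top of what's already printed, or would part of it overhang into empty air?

Compare the two slices. At z = 4.08: the cone (r1=6.5→r2=4) has section circumradius 5.977 here — a regular 12-gon (area = (12/2)·5.977²·sin(360°/12) = 107.17 mm²); (whole slice rotated 10° about Z — lengths, areas and connectivity unchanged). At z = 12.72: the cone: at t=0.652 of its height the radius interpolates to r₁+(r₂−r₁)t = 4.869, giving a regular 12-gon of that circumradius (area = (12/2)·4.869²·sin(360°/12) = 71.13 mm²); (rotated 10° about Z; rotation is an isometry so areas/perimeters/island counts are preserved). Checking containment: the cross-section at z = 12.72 is a subset of the cross-section at z = 4.08.

entirely on top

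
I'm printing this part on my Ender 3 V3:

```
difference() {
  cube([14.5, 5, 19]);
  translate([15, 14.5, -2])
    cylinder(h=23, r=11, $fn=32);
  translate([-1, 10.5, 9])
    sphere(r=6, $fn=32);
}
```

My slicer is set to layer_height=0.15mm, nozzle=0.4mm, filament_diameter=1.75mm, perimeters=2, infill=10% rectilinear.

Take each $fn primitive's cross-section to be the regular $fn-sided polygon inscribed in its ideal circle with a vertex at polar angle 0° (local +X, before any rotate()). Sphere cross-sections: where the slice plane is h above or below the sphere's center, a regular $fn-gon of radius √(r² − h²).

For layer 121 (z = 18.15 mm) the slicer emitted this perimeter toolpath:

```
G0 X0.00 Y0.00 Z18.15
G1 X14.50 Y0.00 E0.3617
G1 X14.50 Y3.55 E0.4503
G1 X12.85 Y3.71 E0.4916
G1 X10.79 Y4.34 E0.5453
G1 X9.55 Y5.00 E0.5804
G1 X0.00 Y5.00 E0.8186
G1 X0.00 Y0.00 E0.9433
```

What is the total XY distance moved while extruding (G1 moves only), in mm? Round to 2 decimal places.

37.82 mm

Sum the Euclidean lengths of each G1 segment: total = 37.82 mm.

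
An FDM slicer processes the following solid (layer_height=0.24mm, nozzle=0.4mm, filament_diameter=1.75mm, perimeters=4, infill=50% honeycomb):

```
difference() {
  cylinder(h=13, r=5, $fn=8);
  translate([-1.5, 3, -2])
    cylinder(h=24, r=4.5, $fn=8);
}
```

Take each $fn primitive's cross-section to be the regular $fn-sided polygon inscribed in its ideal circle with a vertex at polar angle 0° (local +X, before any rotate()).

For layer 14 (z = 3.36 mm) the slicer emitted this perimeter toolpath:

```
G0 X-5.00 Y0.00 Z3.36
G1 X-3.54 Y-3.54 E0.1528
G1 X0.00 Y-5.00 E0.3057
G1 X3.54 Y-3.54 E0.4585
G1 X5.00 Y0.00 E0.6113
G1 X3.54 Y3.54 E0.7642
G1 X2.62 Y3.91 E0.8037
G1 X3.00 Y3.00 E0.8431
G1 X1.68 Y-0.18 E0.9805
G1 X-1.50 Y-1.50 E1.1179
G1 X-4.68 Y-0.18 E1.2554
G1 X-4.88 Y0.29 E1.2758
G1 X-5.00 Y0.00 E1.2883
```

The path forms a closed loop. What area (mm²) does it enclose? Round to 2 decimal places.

36.65 mm²

Apply the shoelace formula to the sequence of (X, Y) vertices; enclosed area = 36.65 mm².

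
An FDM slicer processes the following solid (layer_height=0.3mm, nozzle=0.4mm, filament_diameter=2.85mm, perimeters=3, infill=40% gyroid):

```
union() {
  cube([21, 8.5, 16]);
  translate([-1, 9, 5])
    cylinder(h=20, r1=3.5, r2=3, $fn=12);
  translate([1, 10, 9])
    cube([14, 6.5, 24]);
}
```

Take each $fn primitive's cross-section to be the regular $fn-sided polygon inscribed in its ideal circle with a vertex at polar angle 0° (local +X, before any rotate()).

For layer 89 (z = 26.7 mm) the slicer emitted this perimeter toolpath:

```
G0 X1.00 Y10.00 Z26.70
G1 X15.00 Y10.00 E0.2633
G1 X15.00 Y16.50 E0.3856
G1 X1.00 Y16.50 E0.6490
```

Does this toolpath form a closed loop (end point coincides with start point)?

Start point (G0): (1.00, 10.00). End point (last G1): the path does not return to the start — open.

no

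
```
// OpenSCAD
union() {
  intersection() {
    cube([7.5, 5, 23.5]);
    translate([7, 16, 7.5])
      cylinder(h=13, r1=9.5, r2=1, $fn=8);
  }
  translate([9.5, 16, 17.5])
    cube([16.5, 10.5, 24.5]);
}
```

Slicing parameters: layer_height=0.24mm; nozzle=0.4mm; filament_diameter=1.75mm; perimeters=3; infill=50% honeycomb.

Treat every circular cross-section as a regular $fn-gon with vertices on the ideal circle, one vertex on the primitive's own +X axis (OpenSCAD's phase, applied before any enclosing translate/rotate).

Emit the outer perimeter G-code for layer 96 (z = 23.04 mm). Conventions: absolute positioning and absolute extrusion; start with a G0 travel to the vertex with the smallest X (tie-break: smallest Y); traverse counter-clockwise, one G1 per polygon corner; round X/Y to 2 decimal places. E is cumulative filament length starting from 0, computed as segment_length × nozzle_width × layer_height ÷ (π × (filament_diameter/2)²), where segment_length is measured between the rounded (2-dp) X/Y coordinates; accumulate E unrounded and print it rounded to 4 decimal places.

At z = 23.04 mm: the cube is present — its section is the full 7.5×5 rectangle; the cone at (7, 16) does not reach this height (z outside [7.5, 20.5]); Keeping only the common overlap: at least one operand is absent at this height, so nothing remains; the 16.5×10.5 cube at (9.5, 16) contributes its full rectangle; Merging all regions: only the 16.5×10.5 cube at (9.5, 16) is present, so the union is just that shape — 1 connected region. The outline is a single polygon with 4 vertices. Extrusion per mm of travel: 0.4 × 0.24 / (π × 0.875²) = 0.039912. Accumulating E over each segment gives final E = 2.1553.

G0 X9.50 Y16.00 Z23.04
G1 X26.00 Y16.00 E0.6586
G1 X26.00 Y26.50 E1.0776
G1 X9.50 Y26.50 E1.7362
G1 X9.50 Y16.00 E2.1553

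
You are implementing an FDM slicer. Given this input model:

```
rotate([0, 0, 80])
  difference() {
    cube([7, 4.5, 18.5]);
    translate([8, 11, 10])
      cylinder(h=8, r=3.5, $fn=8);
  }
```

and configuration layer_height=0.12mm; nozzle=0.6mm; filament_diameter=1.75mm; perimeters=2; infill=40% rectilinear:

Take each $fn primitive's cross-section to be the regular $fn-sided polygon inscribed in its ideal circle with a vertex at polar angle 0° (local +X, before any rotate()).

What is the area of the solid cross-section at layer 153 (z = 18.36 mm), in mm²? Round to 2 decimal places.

31.50 mm²

At z = 18.36 mm: the cube is present — its section is the full 7×4.5 rectangle (area 31.50 mm²); the cylinder at (8, 11) does not reach this height (z outside [10, 18]); Taking the first minus the rest: none of the subtracted shapes is present at this height, so the 7×4.5 cube is unchanged — area = 31.50 mm²; (whole slice rotated 80° about Z — lengths, areas and connectivity unchanged). Overall, the cross-section is a single solid region. Net area = 31.50 mm².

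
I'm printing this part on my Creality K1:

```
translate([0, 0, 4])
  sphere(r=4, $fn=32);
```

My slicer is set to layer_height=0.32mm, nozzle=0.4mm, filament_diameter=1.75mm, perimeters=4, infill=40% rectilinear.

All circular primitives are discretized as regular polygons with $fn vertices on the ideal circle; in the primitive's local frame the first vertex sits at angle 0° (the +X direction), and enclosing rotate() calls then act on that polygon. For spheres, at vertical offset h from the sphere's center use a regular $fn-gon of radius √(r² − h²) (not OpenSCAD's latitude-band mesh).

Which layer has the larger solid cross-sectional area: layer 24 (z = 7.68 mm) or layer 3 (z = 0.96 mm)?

Layer 24 (z = 7.68): the r=4 sphere slices to a regular 32-gon of circumradius 1.568 (√(r²−h²) with h=3.68 from center) (area = (32/2)·1.568²·sin(360°/32) = 7.67 mm²). So its area = 7.67 mm². Layer 3 (z = 0.96): the sphere: section is a regular 32-gon, circumradius = √(r²−h²) = √(4²−3.04²) = 2.600 (area = (32/2)·2.600²·sin(360°/32) = 21.10 mm²). So its area = 21.10 mm². Layer 3 is larger (21.10 vs 7.67 mm²).

layer 3 (z = 0.96 mm)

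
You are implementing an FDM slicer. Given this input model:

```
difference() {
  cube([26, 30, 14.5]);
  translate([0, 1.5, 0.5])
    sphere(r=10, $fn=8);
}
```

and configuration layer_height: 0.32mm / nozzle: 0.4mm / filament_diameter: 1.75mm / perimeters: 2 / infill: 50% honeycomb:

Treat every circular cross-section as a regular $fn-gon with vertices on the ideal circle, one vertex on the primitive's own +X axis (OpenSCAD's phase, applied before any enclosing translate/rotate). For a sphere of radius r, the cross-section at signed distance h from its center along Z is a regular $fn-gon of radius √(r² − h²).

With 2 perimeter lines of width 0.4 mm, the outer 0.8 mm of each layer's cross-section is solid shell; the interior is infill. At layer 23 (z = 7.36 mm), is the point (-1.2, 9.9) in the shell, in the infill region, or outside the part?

At z = 7.36 mm: the 26×30 cube contributes its full rectangle; the sphere at (0, 1.5): section is a regular 8-gon, circumradius = √(r²−h²) = √(10²−6.86²) = 7.276; Taking the first minus the rest: starting from the 26×30 cube, the r=10 sphere at (0, 1.5) partially overlaps it — only the 47.88 mm² overlap (of its 149.74 mm²) is removed, clipping the outline — 1 connected region. Overall, the cross-section is a single solid region. The nearest boundary edge runs (0.00, 8.78)→(0.00, 30.00); distance from the point to it = 1.20 mm. The point is not inside any of the regions above, so it lies outside the cross-section (1.20 mm from the nearest boundary).

outside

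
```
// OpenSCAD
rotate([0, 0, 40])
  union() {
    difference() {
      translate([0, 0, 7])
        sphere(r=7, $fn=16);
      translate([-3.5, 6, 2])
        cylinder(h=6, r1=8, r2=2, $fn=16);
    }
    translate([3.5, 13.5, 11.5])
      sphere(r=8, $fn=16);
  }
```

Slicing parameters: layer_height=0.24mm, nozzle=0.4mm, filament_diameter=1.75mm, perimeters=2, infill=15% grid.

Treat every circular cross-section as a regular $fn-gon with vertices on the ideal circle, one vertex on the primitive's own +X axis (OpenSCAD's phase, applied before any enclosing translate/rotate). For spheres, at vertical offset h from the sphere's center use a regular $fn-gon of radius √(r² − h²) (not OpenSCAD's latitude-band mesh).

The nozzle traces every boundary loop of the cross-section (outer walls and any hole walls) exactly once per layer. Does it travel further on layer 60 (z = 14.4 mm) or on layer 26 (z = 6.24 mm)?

layer 26 (z = 6.24 mm)

Layer 60 (z = 14.4): the sphere is not intersected at this z (|z−center|=7.400 > r=7); the cone at (-3.5, 6) does not reach this height (z outside [2, 8]); Subtracting the remaining from the first: the first operand is absent here, so nothing remains; the sphere at (3.5, 13.5): section is a regular 16-gon, circumradius = √(r²−h²) = √(8²−2.9²) = 7.456 (perimeter = 2·16·7.456·sin(180°/16) = 46.55 mm); Combining (union): only the r=8 sphere at (3.5, 13.5) is present, so the union is just that shape — boundary = 46.55 mm; (whole slice rotated 40° about Z — lengths, areas and connectivity unchanged). So its perimeter = 46.55 mm. Layer 26 (z = 6.24): the r=7 sphere contributes a regular 16-gon of circumradius √(7²−0.76²) = 6.959 (perimeter = 2·16·6.959·sin(180°/16) = 43.44 mm); the cone at (-3.5, 6) (r1=8→r2=2) has section circumradius 3.760 here — a regular 16-gon (perimeter = 2·16·3.760·sin(180°/16) = 23.47 mm); Subtracting the remaining from the first: starting from the r=7 sphere, the cone at (-3.5, 6) partially overlaps it — only the 18.57 mm² overlap (of its 43.28 mm²) is removed, clipping the outline — boundary = 45.55 mm; the sphere at (3.5, 13.5): section is a regular 16-gon, circumradius = √(r²−h²) = √(8²−5.26²) = 6.028 (perimeter = 2·16·6.028·sin(180°/16) = 37.63 mm); Combining (union): the 2 present regions are separate (no shared area or edge), so areas and boundary lengths simply add and each stays a separate island — boundary = 83.18 mm; (whole slice rotated 40° about Z — lengths, areas and connectivity unchanged). So its perimeter = 83.18 mm. Layer 26 is larger (83.18 vs 46.55 mm).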